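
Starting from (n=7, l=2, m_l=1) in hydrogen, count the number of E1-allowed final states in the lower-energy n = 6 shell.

5

E1 requires Δl = ±1, so l_f ∈ {1, 3}; with 0 ≤ l_f ≤ n_f−1 = 5, the allowed l_f values are {1, 3}.
For l_f = 1: m_f ∈ {m_i−1, m_i, m_i+1} ∩ [−1, 1] = {0, 1} → 2 states.
For l_f = 3: m_f ∈ {m_i−1, m_i, m_i+1} ∩ [−3, 3] = {0, 1, 2} → 3 states.
Total: 5.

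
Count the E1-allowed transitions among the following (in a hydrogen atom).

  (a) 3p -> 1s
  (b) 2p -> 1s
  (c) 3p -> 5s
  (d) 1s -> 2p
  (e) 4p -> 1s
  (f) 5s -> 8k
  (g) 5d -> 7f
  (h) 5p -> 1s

7

(a) allowed
(b) allowed
(c) allowed
(d) allowed
(e) allowed
(f) forbidden — Δl = +7 (E1 requires Δl = ±1)
(g) allowed
(h) allowed
Total allowed: 7 of 8.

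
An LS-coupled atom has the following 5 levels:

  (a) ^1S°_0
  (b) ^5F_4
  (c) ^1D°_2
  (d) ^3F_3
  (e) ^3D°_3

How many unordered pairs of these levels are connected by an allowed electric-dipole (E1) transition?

(a)–(b): forbidden (ΔS, ΔL, ΔJ).
(a)–(c): forbidden (parity, ΔL, ΔJ).
(a)–(d): forbidden (ΔS, ΔL, ΔJ).
(a)–(e): forbidden (parity, ΔS, ΔL, ΔJ).
(b)–(c): forbidden (ΔS, ΔJ).
(b)–(d): forbidden (parity, ΔS).
(b)–(e): forbidden (ΔS).
(c)–(d): forbidden (ΔS).
(c)–(e): forbidden (parity, ΔS).
(d)–(e): allowed.
Allowed pairs: 1 of 10.

1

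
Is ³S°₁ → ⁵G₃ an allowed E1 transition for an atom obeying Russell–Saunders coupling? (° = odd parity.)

Parity must change: odd → even — passes.
ΔS = 0: S: 1 → 2 — fails.
ΔL = 0, ±1 (not L=0↔0): L: 0 → 4, ΔL = +4 — fails.
ΔJ = 0, ±1 (not J=0↔0): J: 1 → 3, ΔJ = +2 — fails.
Rule(s) violated: ΔS, ΔL, ΔJ.

forbidden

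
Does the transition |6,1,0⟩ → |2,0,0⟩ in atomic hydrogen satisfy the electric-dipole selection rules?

allowed

Initial l = 1, final l = 0, so Δl = -1. E1 requires Δl = ±1: ok.
m_l: 0 → 0 (Δm_l = +0). |Δm_l| ≤ 1 ok.
All E1 selection rules are satisfied.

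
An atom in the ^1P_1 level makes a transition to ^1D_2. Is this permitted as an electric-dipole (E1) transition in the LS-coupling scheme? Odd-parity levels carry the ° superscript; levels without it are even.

forbidden

ΔJ = 0, ±1 (not J=0↔0): J: 1 → 2, ΔJ = +1 — passes.
ΔL = 0, ±1 (not L=0↔0): L: 1 → 2, ΔL = +1 — passes.
ΔS = 0: S: 0 → 0 — passes.
Parity must change: even → even — fails.
Rule(s) violated: parity.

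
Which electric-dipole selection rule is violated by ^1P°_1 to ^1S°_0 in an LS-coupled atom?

parity

Initial level: S=0, L=1, J=1, parity odd. Final level: S=0, L=0, J=0, parity odd.
Parity must change: odd → odd — ✗.
ΔS = 0: S: 0 → 0 — ✓.
ΔL = 0, ±1 (not L=0↔0): L: 1 → 0, ΔL = -1 — ✓.
ΔJ = 0, ±1 (not J=0↔0): J: 1 → 0, ΔJ = -1 — ✓.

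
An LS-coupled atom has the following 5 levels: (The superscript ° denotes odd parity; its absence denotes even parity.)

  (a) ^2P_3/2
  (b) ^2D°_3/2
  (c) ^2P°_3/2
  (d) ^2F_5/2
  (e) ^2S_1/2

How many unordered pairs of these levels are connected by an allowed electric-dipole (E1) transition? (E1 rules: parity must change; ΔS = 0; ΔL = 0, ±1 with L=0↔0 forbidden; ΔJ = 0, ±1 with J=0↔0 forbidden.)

(a)–(b): allowed.
(a)–(c): allowed.
(a)–(d): forbidden (parity, ΔL).
(a)–(e): forbidden (parity).
(b)–(c): forbidden (parity).
(b)–(d): allowed.
(b)–(e): forbidden (ΔL).
(c)–(d): forbidden (ΔL).
(c)–(e): allowed.
(d)–(e): forbidden (parity, ΔL, ΔJ).
Allowed pairs: 4 of 10.

4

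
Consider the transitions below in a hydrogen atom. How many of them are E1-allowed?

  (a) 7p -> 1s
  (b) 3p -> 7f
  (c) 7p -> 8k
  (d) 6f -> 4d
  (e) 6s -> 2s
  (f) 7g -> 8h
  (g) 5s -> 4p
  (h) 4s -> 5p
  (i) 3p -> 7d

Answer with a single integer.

6

(a) allowed
(b) forbidden — Δl = +2 (E1 requires Δl = ±1)
(c) forbidden — Δl = +6 (E1 requires Δl = ±1)
(d) allowed
(e) forbidden — Δl = +0 (E1 requires Δl = ±1)
(f) allowed
(g) allowed
(h) allowed
(i) allowed
Total allowed: 6 of 9.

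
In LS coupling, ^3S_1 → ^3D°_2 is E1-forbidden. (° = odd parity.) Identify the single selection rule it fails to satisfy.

the ΔL = 0, ±1 rule

Reading off the term symbols: S 1→1, L 0→2, J 1→2, parity even→odd.
Parity must change: even → odd — ok.
ΔS = 0: S: 1 → 1 — ok.
ΔL = 0, ±1 (not L=0↔0): L: 0 → 2, ΔL = +2 — fails.
ΔJ = 0, ±1 (not J=0↔0): J: 1 → 2, ΔJ = +1 — ok.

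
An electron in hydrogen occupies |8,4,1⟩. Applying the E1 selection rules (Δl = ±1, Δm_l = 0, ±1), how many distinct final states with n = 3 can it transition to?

0

E1 requires l_f ∈ {3, 5}, but neither lies in [0, 2], so no final state is reachable.
Total: 0.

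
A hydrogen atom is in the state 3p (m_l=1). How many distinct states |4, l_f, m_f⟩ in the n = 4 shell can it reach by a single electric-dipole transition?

E1 requires Δl = ±1, so l_f ∈ {0, 2}; with 0 ≤ l_f ≤ n_f−1 = 3, the allowed l_f values are {0, 2}.
For l_f = 0: m_f ∈ {m_i−1, m_i, m_i+1} ∩ [−0, 0] = {0} → 1 state.
For l_f = 2: m_f ∈ {m_i−1, m_i, m_i+1} ∩ [−2, 2] = {0, 1, 2} → 3 states.
Total: 4.

4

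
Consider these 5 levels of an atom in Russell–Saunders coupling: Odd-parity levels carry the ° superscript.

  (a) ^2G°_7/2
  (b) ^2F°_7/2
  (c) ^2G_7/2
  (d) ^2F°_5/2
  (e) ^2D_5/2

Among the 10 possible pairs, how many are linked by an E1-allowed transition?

(a)–(b): forbidden (parity).
(a)–(c): allowed.
(a)–(d): forbidden (parity).
(a)–(e): forbidden (ΔL).
(b)–(c): allowed.
(b)–(d): forbidden (parity).
(b)–(e): allowed.
(c)–(d): allowed.
(c)–(e): forbidden (parity, ΔL).
(d)–(e): allowed.
Allowed pairs: 5 of 10.

5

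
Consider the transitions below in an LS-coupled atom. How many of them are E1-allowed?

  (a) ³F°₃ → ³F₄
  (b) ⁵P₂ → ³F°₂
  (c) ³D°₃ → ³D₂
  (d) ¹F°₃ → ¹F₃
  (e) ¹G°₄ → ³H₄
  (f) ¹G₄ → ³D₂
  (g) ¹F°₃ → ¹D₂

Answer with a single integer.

4

(a) allowed
(b) forbidden (ΔS, ΔL fail)
(c) allowed
(d) allowed
(e) forbidden (ΔS fails)
(f) forbidden (parity, ΔS, ΔL, ΔJ fail)
(g) allowed
Total allowed: 4 of 7.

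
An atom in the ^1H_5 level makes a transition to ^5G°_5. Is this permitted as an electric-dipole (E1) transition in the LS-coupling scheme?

forbidden

Reading off the term symbols: S 0→2, L 5→4, J 5→5, parity even→odd.
ΔL = 0, ±1 (not L=0↔0): L: 5 → 4, ΔL = -1 — satisfied.
Parity must change: even → odd — satisfied.
ΔJ = 0, ±1 (not J=0↔0): J: 5 → 5, ΔJ = +0 — satisfied.
ΔS = 0: S: 0 → 2 — violated.
Rule(s) violated: ΔS.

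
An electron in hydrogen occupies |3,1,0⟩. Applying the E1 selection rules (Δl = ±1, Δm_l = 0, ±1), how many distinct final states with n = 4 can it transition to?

4

E1 requires Δl = ±1, so l_f ∈ {0, 2}; with 0 ≤ l_f ≤ n_f−1 = 3, the allowed l_f values are {0, 2}.
For l_f = 0: m_f ∈ {m_i−1, m_i, m_i+1} ∩ [−0, 0] = {0} → 1 state.
For l_f = 2: m_f ∈ {m_i−1, m_i, m_i+1} ∩ [−2, 2] = {-1, 0, 1} → 3 states.
Total: 4.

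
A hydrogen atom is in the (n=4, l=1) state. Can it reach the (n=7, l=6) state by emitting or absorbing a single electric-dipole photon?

Δl = 6 − 1 = +5; the E1 rule Δl = ±1 is fails.
The transition is electric-dipole forbidden.

forbidden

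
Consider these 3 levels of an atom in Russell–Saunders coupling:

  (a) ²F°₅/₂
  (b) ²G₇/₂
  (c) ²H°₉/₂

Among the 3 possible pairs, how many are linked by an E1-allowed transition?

2

(a)–(b): allowed.
(a)–(c): forbidden (parity, ΔL, ΔJ).
(b)–(c): allowed.
Allowed pairs: 2 of 3.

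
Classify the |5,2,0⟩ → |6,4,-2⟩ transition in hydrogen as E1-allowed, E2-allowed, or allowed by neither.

E2

Δl = 4 − 2 = +2; l_i + l_f = 6.
Δm_l = -2.
E1 (Δl = ±1, |Δm_l| ≤ 1): not satisfied.
E2 (Δl = 0,±2, l_i+l_f ≥ 2, |Δm_l| ≤ 2): satisfied.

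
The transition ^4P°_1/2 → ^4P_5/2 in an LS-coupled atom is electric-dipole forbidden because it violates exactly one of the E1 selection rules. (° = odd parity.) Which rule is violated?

the ΔJ = 0, ±1 rule

Reading off the term symbols: S 3/2→3/2, L 1→1, J 1/2→5/2, parity odd→even.
ΔS = 0: S: 3/2 → 3/2 — ok.
ΔL = 0, ±1 (not L=0↔0): L: 1 → 1, ΔL = +0 — ok.
Parity must change: odd → even — ok.
ΔJ = 0, ±1 (not J=0↔0): J: 1/2 → 5/2, ΔJ = +2 — fails.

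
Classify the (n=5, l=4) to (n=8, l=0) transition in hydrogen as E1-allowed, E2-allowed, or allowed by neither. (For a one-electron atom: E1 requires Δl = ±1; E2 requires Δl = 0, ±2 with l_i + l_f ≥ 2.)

neither

Δl = 0 − 4 = -4; l_i + l_f = 4.
E1 (Δl = ±1): not satisfied.
E2 (Δl = 0,±2, l_i+l_f ≥ 2): not satisfied.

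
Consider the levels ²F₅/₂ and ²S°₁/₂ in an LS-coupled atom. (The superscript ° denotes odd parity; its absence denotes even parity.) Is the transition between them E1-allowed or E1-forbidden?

forbidden

Initial level: S=1/2, L=3, J=5/2, parity even. Final level: S=1/2, L=0, J=1/2, parity odd.
ΔJ = 0, ±1 (not J=0↔0): J: 5/2 → 1/2, ΔJ = -2 — fails.
ΔS = 0: S: 1/2 → 1/2 — passes.
Parity must change: even → odd — passes.
ΔL = 0, ±1 (not L=0↔0): L: 3 → 0, ΔL = -3 — fails.
Rule(s) violated: ΔL, ΔJ.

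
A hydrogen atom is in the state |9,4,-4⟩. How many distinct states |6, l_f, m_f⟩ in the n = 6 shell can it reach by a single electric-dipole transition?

E1 requires Δl = ±1, so l_f ∈ {3, 5}; with 0 ≤ l_f ≤ n_f−1 = 5, the allowed l_f values are {3, 5}.
For l_f = 3: m_f ∈ {m_i−1, m_i, m_i+1} ∩ [−3, 3] = {-3} → 1 state.
For l_f = 5: m_f ∈ {m_i−1, m_i, m_i+1} ∩ [−5, 5] = {-5, -4, -3} → 3 states.
Total: 4.

4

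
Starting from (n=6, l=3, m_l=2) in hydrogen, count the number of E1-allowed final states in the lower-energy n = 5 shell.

5

E1 requires Δl = ±1, so l_f ∈ {2, 4}; with 0 ≤ l_f ≤ n_f−1 = 4, the allowed l_f values are {2, 4}.
For l_f = 2: m_f ∈ {m_i−1, m_i, m_i+1} ∩ [−2, 2] = {1, 2} → 2 states.
For l_f = 4: m_f ∈ {m_i−1, m_i, m_i+1} ∩ [−4, 4] = {1, 2, 3} → 3 states.
Total: 5.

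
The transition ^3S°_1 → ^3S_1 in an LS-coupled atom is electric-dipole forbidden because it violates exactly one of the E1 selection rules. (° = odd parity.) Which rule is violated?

the L=0 ↔ L=0 exclusion

Parity must change: odd → even — ok.
ΔS = 0: S: 1 → 1 — ok.
ΔL = 0, ±1 (not L=0↔0): L: 0 → 0, ΔL = +0 — fails.
ΔJ = 0, ±1 (not J=0↔0): J: 1 → 1, ΔJ = +0 — ok.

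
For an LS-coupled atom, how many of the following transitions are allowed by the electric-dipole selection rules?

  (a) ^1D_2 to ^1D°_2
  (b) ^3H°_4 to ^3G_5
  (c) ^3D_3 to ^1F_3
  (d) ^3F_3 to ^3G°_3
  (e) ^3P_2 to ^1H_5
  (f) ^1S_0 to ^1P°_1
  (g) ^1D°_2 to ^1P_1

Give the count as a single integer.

5

(a) allowed
(b) allowed
(c) forbidden (parity, ΔS fail)
(d) allowed
(e) forbidden (parity, ΔS, ΔL, ΔJ fail)
(f) allowed
(g) allowed
Total allowed: 5 of 7.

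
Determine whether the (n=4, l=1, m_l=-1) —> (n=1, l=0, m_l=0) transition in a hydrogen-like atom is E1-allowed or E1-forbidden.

l: 1 → 0 (Δl = -1). Δl = ±1 satisfied.
Δm_l = 0 − (-1) = +1. E1 requires Δm_l = 0, ±1: satisfied.
All E1 selection rules are satisfied.

allowed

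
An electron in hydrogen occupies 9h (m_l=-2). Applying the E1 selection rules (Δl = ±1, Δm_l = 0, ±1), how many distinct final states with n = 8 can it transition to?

6

E1 requires Δl = ±1, so l_f ∈ {4, 6}; with 0 ≤ l_f ≤ n_f−1 = 7, the allowed l_f values are {4, 6}.
For l_f = 4: m_f ∈ {m_i−1, m_i, m_i+1} ∩ [−4, 4] = {-3, -2, -1} → 3 states.
For l_f = 6: m_f ∈ {m_i−1, m_i, m_i+1} ∩ [−6, 6] = {-3, -2, -1} → 3 states.
Total: 6.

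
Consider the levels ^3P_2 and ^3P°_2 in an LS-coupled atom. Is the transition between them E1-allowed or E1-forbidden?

ΔL = 0, ±1 (not L=0↔0): L: 1 → 1, ΔL = +0 — passes.
Parity must change: even → odd — passes.
ΔS = 0: S: 1 → 1 — passes.
ΔJ = 0, ±1 (not J=0↔0): J: 2 → 2, ΔJ = +0 — passes.
All four E1 rules are satisfied.

allowed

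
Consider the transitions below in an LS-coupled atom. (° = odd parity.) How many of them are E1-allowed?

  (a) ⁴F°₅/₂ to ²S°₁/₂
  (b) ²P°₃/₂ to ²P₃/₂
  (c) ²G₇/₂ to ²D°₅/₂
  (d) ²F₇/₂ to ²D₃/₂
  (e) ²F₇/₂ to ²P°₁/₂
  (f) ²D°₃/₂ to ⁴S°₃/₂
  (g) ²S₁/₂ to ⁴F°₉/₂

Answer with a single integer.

(a) forbidden (parity, ΔS, ΔL, ΔJ fail)
(b) allowed
(c) forbidden (ΔL fails)
(d) forbidden (parity, ΔJ fail)
(e) forbidden (ΔL, ΔJ fail)
(f) forbidden (parity, ΔS, ΔL fail)
(g) forbidden (ΔS, ΔL, ΔJ fail)
Total allowed: 1 of 7.

1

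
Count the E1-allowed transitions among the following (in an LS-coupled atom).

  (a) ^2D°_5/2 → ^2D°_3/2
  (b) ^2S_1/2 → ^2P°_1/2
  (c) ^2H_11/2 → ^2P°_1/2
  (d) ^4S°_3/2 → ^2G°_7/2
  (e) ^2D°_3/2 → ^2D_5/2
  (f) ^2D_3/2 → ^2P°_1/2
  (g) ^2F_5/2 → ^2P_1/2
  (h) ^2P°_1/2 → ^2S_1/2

4

(a) forbidden (parity fails)
(b) allowed
(c) forbidden (ΔL, ΔJ fail)
(d) forbidden (parity, ΔS, ΔL, ΔJ fail)
(e) allowed
(f) allowed
(g) forbidden (parity, ΔL, ΔJ fail)
(h) allowed
Total allowed: 4 of 8.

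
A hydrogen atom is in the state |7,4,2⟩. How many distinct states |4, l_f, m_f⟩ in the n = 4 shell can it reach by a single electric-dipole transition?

E1 requires Δl = ±1, so l_f ∈ {3, 5}; with 0 ≤ l_f ≤ n_f−1 = 3, the allowed l_f values are {3}.
For l_f = 3: m_f ∈ {m_i−1, m_i, m_i+1} ∩ [−3, 3] = {1, 2, 3} → 3 states.
Total: 3.

3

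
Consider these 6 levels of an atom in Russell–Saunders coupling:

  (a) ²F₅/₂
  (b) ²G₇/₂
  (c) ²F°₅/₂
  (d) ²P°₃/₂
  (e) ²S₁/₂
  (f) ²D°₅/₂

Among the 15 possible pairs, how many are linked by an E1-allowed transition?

(a)–(b): forbidden (parity).
(a)–(c): allowed.
(a)–(d): forbidden (ΔL).
(a)–(e): forbidden (parity, ΔL, ΔJ).
(a)–(f): allowed.
(b)–(c): allowed.
(b)–(d): forbidden (ΔL, ΔJ).
(b)–(e): forbidden (parity, ΔL, ΔJ).
(b)–(f): forbidden (ΔL).
(c)–(d): forbidden (parity, ΔL).
(c)–(e): forbidden (ΔL, ΔJ).
(c)–(f): forbidden (parity).
(d)–(e): allowed.
(d)–(f): forbidden (parity).
(e)–(f): forbidden (ΔL, ΔJ).
Allowed pairs: 4 of 15.

4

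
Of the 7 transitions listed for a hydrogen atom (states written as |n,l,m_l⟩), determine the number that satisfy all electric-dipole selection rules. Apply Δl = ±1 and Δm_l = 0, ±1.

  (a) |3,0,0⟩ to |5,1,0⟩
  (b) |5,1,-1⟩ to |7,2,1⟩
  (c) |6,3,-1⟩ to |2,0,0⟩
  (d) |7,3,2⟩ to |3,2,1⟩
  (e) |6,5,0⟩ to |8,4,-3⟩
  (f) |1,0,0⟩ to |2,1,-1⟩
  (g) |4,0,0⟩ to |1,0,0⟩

(a) allowed
(b) forbidden — Δm_l = +2 (E1 requires Δm_l = 0, ±1)
(c) forbidden — Δl = -3 (E1 requires Δl = ±1)
(d) allowed
(e) forbidden — Δm_l = -3 (E1 requires Δm_l = 0, ±1)
(f) allowed
(g) forbidden — Δl = +0 (E1 requires Δl = ±1)
Total allowed: 3 of 7.

3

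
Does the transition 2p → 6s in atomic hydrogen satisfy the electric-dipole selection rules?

allowed

l: 1 → 0 (Δl = -1). Δl = ±1 ok.
All E1 selection rules are satisfied.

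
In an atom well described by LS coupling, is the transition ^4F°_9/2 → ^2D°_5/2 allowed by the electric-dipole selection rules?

forbidden

Parity must change: odd → odd — ✗.
ΔS = 0: S: 3/2 → 1/2 — ✗.
ΔL = 0, ±1 (not L=0↔0): L: 3 → 2, ΔL = -1 — ✓.
ΔJ = 0, ±1 (not J=0↔0): J: 9/2 → 5/2, ΔJ = -2 — ✗.
Rule(s) violated: parity, ΔS, ΔJ.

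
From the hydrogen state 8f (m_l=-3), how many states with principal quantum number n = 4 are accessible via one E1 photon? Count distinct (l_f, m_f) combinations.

1

E1 requires Δl = ±1, so l_f ∈ {2, 4}; with 0 ≤ l_f ≤ n_f−1 = 3, the allowed l_f values are {2}.
For l_f = 2: m_f ∈ {m_i−1, m_i, m_i+1} ∩ [−2, 2] = {-2} → 1 state.
Total: 1.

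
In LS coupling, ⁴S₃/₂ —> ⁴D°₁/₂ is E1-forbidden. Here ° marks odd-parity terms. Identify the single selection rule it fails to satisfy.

Parity must change: even → odd — passes.
ΔS = 0: S: 3/2 → 3/2 — passes.
ΔL = 0, ±1 (not L=0↔0): L: 0 → 2, ΔL = +2 — fails.
ΔJ = 0, ±1 (not J=0↔0): J: 3/2 → 1/2, ΔJ = -1 — passes.

the ΔL = 0, ±1 rule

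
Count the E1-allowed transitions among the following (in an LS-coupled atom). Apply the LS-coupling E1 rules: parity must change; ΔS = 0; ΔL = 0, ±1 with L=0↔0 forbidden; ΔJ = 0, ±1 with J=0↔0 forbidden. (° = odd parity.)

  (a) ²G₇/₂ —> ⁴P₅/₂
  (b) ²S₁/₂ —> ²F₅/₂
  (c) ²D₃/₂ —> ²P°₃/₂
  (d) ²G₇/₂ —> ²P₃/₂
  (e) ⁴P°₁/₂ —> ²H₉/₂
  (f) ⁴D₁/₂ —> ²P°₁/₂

(a) forbidden (parity, ΔS, ΔL fail)
(b) forbidden (parity, ΔL, ΔJ fail)
(c) allowed
(d) forbidden (parity, ΔL, ΔJ fail)
(e) forbidden (ΔS, ΔL, ΔJ fail)
(f) forbidden (ΔS fails)
Total allowed: 1 of 6.

1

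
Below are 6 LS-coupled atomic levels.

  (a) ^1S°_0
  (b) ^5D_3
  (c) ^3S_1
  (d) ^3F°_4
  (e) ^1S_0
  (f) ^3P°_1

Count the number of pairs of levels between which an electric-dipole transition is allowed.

(a)–(b): forbidden (ΔS, ΔL, ΔJ).
(a)–(c): forbidden (ΔS, ΔL).
(a)–(d): forbidden (parity, ΔS, ΔL, ΔJ).
(a)–(e): forbidden (ΔL, ΔJ).
(a)–(f): forbidden (parity, ΔS).
(b)–(c): forbidden (parity, ΔS, ΔL, ΔJ).
(b)–(d): forbidden (ΔS).
(b)–(e): forbidden (parity, ΔS, ΔL, ΔJ).
(b)–(f): forbidden (ΔS, ΔJ).
(c)–(d): forbidden (ΔL, ΔJ).
(c)–(e): forbidden (parity, ΔS, ΔL).
(c)–(f): allowed.
(d)–(e): forbidden (ΔS, ΔL, ΔJ).
(d)–(f): forbidden (parity, ΔL, ΔJ).
(e)–(f): forbidden (ΔS).
Allowed pairs: 1 of 15.

1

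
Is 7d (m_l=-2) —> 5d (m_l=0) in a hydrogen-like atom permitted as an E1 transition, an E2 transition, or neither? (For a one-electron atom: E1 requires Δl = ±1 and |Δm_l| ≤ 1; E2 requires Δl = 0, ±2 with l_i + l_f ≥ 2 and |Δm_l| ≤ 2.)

Δl = 2 − 2 = +0; l_i + l_f = 4.
Δm_l = +2.
E1 (Δl = ±1, |Δm_l| ≤ 1): not satisfied.
E2 (Δl = 0,±2, l_i+l_f ≥ 2, |Δm_l| ≤ 2): satisfied.

E2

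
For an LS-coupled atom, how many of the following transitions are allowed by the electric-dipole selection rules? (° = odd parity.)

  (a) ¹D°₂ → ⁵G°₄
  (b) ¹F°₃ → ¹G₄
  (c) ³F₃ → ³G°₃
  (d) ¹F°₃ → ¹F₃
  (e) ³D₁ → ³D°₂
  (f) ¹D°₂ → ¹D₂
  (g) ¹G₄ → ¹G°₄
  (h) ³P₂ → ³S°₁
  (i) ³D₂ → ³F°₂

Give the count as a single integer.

(a) forbidden (parity, ΔS, ΔL, ΔJ fail)
(b) allowed
(c) allowed
(d) allowed
(e) allowed
(f) allowed
(g) allowed
(h) allowed
(i) allowed
Total allowed: 8 of 9.

8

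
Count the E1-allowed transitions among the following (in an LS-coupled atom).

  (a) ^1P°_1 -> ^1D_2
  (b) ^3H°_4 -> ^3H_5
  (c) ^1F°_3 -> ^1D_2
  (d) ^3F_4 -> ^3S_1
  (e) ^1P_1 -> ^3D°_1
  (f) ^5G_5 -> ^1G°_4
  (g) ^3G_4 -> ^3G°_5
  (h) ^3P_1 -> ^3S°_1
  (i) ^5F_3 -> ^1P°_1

5

(a) allowed
(b) allowed
(c) allowed
(d) forbidden (parity, ΔL, ΔJ fail)
(e) forbidden (ΔS fails)
(f) forbidden (ΔS fails)
(g) allowed
(h) allowed
(i) forbidden (ΔS, ΔL, ΔJ fail)
Total allowed: 5 of 9.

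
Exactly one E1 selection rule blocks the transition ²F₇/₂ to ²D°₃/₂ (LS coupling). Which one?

Reading off the term symbols: S 1/2→1/2, L 3→2, J 7/2→3/2, parity even→odd.
Parity must change: even → odd — ✓.
ΔS = 0: S: 1/2 → 1/2 — ✓.
ΔL = 0, ±1 (not L=0↔0): L: 3 → 2, ΔL = -1 — ✓.
ΔJ = 0, ±1 (not J=0↔0): J: 7/2 → 3/2, ΔJ = -2 — ✗.

the ΔJ = 0, ±1 rule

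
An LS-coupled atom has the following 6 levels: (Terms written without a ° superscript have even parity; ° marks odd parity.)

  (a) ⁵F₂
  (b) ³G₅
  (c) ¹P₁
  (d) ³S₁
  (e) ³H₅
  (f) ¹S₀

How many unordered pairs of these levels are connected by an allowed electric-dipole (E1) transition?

(a)–(b): forbidden (parity, ΔS, ΔJ).
(a)–(c): forbidden (parity, ΔS, ΔL).
(a)–(d): forbidden (parity, ΔS, ΔL).
(a)–(e): forbidden (parity, ΔS, ΔL, ΔJ).
(a)–(f): forbidden (parity, ΔS, ΔL, ΔJ).
(b)–(c): forbidden (parity, ΔS, ΔL, ΔJ).
(b)–(d): forbidden (parity, ΔL, ΔJ).
(b)–(e): forbidden (parity).
(b)–(f): forbidden (parity, ΔS, ΔL, ΔJ).
(c)–(d): forbidden (parity, ΔS).
(c)–(e): forbidden (parity, ΔS, ΔL, ΔJ).
(c)–(f): forbidden (parity).
(d)–(e): forbidden (parity, ΔL, ΔJ).
(d)–(f): forbidden (parity, ΔS, ΔL).
(e)–(f): forbidden (parity, ΔS, ΔL, ΔJ).
Allowed pairs: 0 of 15.

0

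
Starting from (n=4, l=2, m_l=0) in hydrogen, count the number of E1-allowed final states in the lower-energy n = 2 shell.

E1 requires Δl = ±1, so l_f ∈ {1, 3}; with 0 ≤ l_f ≤ n_f−1 = 1, the allowed l_f values are {1}.
For l_f = 1: m_f ∈ {m_i−1, m_i, m_i+1} ∩ [−1, 1] = {-1, 0, 1} → 3 states.
Total: 3.

3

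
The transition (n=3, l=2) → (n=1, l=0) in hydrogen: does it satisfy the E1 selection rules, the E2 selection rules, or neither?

E2

Δl = 0 − 2 = -2; l_i + l_f = 2.
E1 (Δl = ±1): not satisfied.
E2 (Δl = 0,±2, l_i+l_f ≥ 2): satisfied.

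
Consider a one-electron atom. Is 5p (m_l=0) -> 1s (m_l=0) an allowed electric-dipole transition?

Initial l = 1, final l = 0, so Δl = -1. E1 requires Δl = ±1: passes.
Δm_l = 0 − (0) = +0. E1 requires Δm_l = 0, ±1: passes.
All E1 selection rules are satisfied.

allowed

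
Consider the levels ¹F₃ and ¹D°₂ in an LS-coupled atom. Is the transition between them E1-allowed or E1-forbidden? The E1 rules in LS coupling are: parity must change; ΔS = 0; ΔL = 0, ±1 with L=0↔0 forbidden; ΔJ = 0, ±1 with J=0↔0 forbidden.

allowed

ΔL = 0, ±1 (not L=0↔0): L: 3 → 2, ΔL = -1 — passes.
Parity must change: even → odd — passes.
ΔJ = 0, ±1 (not J=0↔0): J: 3 → 2, ΔJ = -1 — passes.
ΔS = 0: S: 0 → 0 — passes.
All four E1 rules are satisfied.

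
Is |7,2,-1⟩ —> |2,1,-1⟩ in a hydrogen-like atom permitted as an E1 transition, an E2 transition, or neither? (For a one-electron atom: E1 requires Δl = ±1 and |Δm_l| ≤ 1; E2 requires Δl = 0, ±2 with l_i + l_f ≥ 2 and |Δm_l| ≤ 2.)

E1

Δl = 1 − 2 = -1; l_i + l_f = 3.
Δm_l = +0.
E1 (Δl = ±1, |Δm_l| ≤ 1): satisfied.
E2 (Δl = 0,±2, l_i+l_f ≥ 2, |Δm_l| ≤ 2): not satisfied.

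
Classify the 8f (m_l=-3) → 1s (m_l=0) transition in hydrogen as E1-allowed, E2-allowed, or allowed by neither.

Δl = 0 − 3 = -3; l_i + l_f = 3.
Δm_l = +3.
E1 (Δl = ±1, |Δm_l| ≤ 1): not satisfied.
E2 (Δl = 0,±2, l_i+l_f ≥ 2, |Δm_l| ≤ 2): not satisfied.

neither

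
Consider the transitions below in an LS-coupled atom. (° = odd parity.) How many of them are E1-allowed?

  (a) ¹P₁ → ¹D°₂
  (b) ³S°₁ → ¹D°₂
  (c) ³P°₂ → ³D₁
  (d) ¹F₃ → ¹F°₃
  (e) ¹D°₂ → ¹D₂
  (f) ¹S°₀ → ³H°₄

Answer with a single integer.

4

(a) allowed
(b) forbidden (parity, ΔS, ΔL fail)
(c) allowed
(d) allowed
(e) allowed
(f) forbidden (parity, ΔS, ΔL, ΔJ fail)
Total allowed: 4 of 6.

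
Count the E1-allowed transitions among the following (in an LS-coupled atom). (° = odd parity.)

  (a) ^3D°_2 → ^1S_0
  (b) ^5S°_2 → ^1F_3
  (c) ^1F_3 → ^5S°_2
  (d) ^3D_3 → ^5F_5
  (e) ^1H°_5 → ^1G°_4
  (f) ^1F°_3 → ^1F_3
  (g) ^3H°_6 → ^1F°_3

1

(a) forbidden (ΔS, ΔL, ΔJ fail)
(b) forbidden (ΔS, ΔL fail)
(c) forbidden (ΔS, ΔL fail)
(d) forbidden (parity, ΔS, ΔJ fail)
(e) forbidden (parity fails)
(f) allowed
(g) forbidden (parity, ΔS, ΔL, ΔJ fail)
Total allowed: 1 of 7.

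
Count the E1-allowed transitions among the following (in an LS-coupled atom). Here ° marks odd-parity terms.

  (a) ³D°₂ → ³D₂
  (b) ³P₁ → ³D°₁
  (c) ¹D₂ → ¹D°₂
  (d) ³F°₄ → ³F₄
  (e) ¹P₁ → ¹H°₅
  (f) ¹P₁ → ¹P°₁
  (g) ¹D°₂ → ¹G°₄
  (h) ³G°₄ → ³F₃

6

(a) allowed
(b) allowed
(c) allowed
(d) allowed
(e) forbidden (ΔL, ΔJ fail)
(f) allowed
(g) forbidden (parity, ΔL, ΔJ fail)
(h) allowed
Total allowed: 6 of 8.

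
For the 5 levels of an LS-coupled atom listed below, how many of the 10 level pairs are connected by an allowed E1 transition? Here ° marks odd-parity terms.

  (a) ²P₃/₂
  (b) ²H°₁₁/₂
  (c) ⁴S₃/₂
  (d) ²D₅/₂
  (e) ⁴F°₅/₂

0

(a)–(b): forbidden (ΔL, ΔJ).
(a)–(c): forbidden (parity, ΔS).
(a)–(d): forbidden (parity).
(a)–(e): forbidden (ΔS, ΔL).
(b)–(c): forbidden (ΔS, ΔL, ΔJ).
(b)–(d): forbidden (ΔL, ΔJ).
(b)–(e): forbidden (parity, ΔS, ΔL, ΔJ).
(c)–(d): forbidden (parity, ΔS, ΔL).
(c)–(e): forbidden (ΔL).
(d)–(e): forbidden (ΔS).
Allowed pairs: 0 of 10.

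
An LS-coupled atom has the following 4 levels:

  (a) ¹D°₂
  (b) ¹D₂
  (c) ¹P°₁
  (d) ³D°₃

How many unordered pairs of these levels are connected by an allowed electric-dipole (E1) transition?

2

(a)–(b): allowed.
(a)–(c): forbidden (parity).
(a)–(d): forbidden (parity, ΔS).
(b)–(c): allowed.
(b)–(d): forbidden (ΔS).
(c)–(d): forbidden (parity, ΔS, ΔJ).
Allowed pairs: 2 of 6.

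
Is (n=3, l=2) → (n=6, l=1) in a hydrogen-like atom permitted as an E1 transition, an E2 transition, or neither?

E1

Δl = 1 − 2 = -1; l_i + l_f = 3.
E1 (Δl = ±1): satisfied.
E2 (Δl = 0,±2, l_i+l_f ≥ 2): not satisfied.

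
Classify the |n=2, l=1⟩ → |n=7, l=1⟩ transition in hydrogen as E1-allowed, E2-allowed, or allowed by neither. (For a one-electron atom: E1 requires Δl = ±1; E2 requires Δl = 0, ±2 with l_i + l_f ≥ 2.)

E2

Δl = 1 − 1 = +0; l_i + l_f = 2.
E1 (Δl = ±1): not satisfied.
E2 (Δl = 0,±2, l_i+l_f ≥ 2): satisfied.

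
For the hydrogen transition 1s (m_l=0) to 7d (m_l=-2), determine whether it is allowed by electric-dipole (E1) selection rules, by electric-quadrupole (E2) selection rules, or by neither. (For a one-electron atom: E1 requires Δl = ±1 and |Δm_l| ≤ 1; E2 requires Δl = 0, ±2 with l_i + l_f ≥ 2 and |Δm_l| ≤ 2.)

E2

Δl = 2 − 0 = +2; l_i + l_f = 2.
Δm_l = -2.
E1 (Δl = ±1, |Δm_l| ≤ 1): not satisfied.
E2 (Δl = 0,±2, l_i+l_f ≥ 2, |Δm_l| ≤ 2): satisfied.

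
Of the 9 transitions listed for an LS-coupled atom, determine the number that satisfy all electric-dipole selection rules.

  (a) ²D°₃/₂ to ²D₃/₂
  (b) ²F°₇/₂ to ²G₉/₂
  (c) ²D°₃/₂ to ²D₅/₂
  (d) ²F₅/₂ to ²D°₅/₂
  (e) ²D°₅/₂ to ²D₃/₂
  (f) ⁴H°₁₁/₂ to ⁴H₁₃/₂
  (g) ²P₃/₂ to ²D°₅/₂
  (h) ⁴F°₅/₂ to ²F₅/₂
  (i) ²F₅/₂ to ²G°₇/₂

8

(a) allowed
(b) allowed
(c) allowed
(d) allowed
(e) allowed
(f) allowed
(g) allowed
(h) forbidden (ΔS fails)
(i) allowed
Total allowed: 8 of 9.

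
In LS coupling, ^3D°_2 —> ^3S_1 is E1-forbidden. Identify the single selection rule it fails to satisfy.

Reading off the term symbols: S 1→1, L 2→0, J 2→1, parity odd→even.
ΔS = 0: S: 1 → 1 — satisfied.
Parity must change: odd → even — satisfied.
ΔJ = 0, ±1 (not J=0↔0): J: 2 → 1, ΔJ = -1 — satisfied.
ΔL = 0, ±1 (not L=0↔0): L: 2 → 0, ΔL = -2 — violated.

the ΔL = 0, ±1 rule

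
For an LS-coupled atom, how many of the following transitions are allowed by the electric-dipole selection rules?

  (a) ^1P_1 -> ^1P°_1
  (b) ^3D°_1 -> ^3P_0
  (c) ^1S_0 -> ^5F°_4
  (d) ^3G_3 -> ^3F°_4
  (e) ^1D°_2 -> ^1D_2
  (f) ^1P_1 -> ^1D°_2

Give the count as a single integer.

(a) allowed
(b) allowed
(c) forbidden (ΔS, ΔL, ΔJ fail)
(d) allowed
(e) allowed
(f) allowed
Total allowed: 5 of 6.

5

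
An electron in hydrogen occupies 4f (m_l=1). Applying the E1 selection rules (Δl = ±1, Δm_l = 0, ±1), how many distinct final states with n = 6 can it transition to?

6

E1 requires Δl = ±1, so l_f ∈ {2, 4}; with 0 ≤ l_f ≤ n_f−1 = 5, the allowed l_f values are {2, 4}.
For l_f = 2: m_f ∈ {m_i−1, m_i, m_i+1} ∩ [−2, 2] = {0, 1, 2} → 3 states.
For l_f = 4: m_f ∈ {m_i−1, m_i, m_i+1} ∩ [−4, 4] = {0, 1, 2} → 3 states.
Total: 6.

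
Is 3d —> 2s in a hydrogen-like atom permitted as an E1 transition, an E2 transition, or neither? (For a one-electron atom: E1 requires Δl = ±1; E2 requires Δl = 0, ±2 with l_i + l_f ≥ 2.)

Δl = 0 − 2 = -2; l_i + l_f = 2.
E1 (Δl = ±1): not satisfied.
E2 (Δl = 0,±2, l_i+l_f ≥ 2): satisfied.

E2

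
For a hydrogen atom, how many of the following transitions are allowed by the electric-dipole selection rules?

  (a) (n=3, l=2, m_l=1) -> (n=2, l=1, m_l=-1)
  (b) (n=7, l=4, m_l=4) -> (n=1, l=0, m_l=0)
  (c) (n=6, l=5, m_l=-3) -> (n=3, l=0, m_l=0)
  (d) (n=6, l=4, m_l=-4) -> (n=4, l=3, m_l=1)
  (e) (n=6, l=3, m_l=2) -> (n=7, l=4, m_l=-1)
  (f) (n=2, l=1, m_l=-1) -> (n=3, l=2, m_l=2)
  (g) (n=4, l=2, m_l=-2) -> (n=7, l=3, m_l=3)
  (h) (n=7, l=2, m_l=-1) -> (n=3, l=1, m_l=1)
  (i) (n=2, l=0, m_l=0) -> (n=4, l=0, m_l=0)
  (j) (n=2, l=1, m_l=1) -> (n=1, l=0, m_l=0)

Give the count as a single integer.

(a) forbidden — Δm_l = -2 (E1 requires Δm_l = 0, ±1)
(b) forbidden — Δl = -4 (E1 requires Δl = ±1); Δm_l = -4 (E1 requires Δm_l = 0, ±1)
(c) forbidden — Δl = -5 (E1 requires Δl = ±1); Δm_l = +3 (E1 requires Δm_l = 0, ±1)
(d) forbidden — Δm_l = +5 (E1 requires Δm_l = 0, ±1)
(e) forbidden — Δm_l = -3 (E1 requires Δm_l = 0, ±1)
(f) forbidden — Δm_l = +3 (E1 requires Δm_l = 0, ±1)
(g) forbidden — Δm_l = +5 (E1 requires Δm_l = 0, ±1)
(h) forbidden — Δm_l = +2 (E1 requires Δm_l = 0, ±1)
(i) forbidden — Δl = +0 (E1 requires Δl = ±1)
(j) allowed
Total allowed: 1 of 10.

1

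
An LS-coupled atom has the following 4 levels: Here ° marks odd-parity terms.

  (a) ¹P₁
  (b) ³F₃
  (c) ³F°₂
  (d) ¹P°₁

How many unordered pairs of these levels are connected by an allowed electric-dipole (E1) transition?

2

(a)–(b): forbidden (parity, ΔS, ΔL, ΔJ).
(a)–(c): forbidden (ΔS, ΔL).
(a)–(d): allowed.
(b)–(c): allowed.
(b)–(d): forbidden (ΔS, ΔL, ΔJ).
(c)–(d): forbidden (parity, ΔS, ΔL).
Allowed pairs: 2 of 6.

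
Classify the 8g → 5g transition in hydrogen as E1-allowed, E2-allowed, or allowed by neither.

E2

Δl = 4 − 4 = +0; l_i + l_f = 8.
E1 (Δl = ±1): not satisfied.
E2 (Δl = 0,±2, l_i+l_f ≥ 2): satisfied.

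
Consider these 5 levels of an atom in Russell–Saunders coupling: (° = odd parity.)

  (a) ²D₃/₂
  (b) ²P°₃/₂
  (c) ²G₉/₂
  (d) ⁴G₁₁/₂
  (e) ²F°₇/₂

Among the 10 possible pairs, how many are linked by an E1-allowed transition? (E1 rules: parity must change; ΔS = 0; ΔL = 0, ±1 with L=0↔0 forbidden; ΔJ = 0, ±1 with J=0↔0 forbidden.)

(a)–(b): allowed.
(a)–(c): forbidden (parity, ΔL, ΔJ).
(a)–(d): forbidden (parity, ΔS, ΔL, ΔJ).
(a)–(e): forbidden (ΔJ).
(b)–(c): forbidden (ΔL, ΔJ).
(b)–(d): forbidden (ΔS, ΔL, ΔJ).
(b)–(e): forbidden (parity, ΔL, ΔJ).
(c)–(d): forbidden (parity, ΔS).
(c)–(e): allowed.
(d)–(e): forbidden (ΔS, ΔJ).
Allowed pairs: 2 of 10.

2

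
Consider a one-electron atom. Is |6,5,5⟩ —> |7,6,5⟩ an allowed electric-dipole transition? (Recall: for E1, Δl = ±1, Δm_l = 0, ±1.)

allowed

Δl = 6 − 5 = +1; the E1 rule Δl = ±1 is satisfied.
m_l: 5 → 5 (Δm_l = +0). |Δm_l| ≤ 1 satisfied.
All E1 selection rules are satisfied.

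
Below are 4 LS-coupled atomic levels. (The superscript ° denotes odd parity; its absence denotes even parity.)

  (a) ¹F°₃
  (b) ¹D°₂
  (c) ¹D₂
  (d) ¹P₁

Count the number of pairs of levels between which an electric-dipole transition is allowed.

(a)–(b): forbidden (parity).
(a)–(c): allowed.
(a)–(d): forbidden (ΔL, ΔJ).
(b)–(c): allowed.
(b)–(d): allowed.
(c)–(d): forbidden (parity).
Allowed pairs: 3 of 6.

3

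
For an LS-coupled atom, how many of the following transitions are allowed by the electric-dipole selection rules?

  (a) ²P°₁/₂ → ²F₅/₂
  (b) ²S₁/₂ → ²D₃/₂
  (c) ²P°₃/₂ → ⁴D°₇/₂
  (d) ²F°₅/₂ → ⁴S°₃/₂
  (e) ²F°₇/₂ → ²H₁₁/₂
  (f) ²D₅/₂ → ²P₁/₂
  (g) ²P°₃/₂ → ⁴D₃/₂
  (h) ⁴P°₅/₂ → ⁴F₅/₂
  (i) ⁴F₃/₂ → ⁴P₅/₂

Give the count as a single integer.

0

(a) forbidden (ΔL, ΔJ fail)
(b) forbidden (parity, ΔL fail)
(c) forbidden (parity, ΔS, ΔJ fail)
(d) forbidden (parity, ΔS, ΔL fail)
(e) forbidden (ΔL, ΔJ fail)
(f) forbidden (parity, ΔJ fail)
(g) forbidden (ΔS fails)
(h) forbidden (ΔL fails)
(i) forbidden (parity, ΔL fail)
Total allowed: 0 of 9.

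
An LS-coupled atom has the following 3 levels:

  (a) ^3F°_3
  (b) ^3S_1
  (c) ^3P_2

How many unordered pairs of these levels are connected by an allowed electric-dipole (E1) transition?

(a)–(b): forbidden (ΔL, ΔJ).
(a)–(c): forbidden (ΔL).
(b)–(c): forbidden (parity).
Allowed pairs: 0 of 3.

0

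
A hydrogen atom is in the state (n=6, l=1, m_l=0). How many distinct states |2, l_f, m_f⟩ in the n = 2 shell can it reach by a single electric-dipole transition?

1

E1 requires Δl = ±1, so l_f ∈ {0, 2}; with 0 ≤ l_f ≤ n_f−1 = 1, the allowed l_f values are {0}.
For l_f = 0: m_f ∈ {m_i−1, m_i, m_i+1} ∩ [−0, 0] = {0} → 1 state.
Total: 1.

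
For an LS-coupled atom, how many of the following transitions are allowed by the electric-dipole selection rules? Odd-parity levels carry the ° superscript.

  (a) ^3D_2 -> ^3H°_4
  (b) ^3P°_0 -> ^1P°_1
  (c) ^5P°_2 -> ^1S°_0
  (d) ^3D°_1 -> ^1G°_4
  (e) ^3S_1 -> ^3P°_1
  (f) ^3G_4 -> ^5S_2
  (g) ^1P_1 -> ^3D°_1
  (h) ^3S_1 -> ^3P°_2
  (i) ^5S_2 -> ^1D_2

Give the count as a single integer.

2

(a) forbidden (ΔL, ΔJ fail)
(b) forbidden (parity, ΔS fail)
(c) forbidden (parity, ΔS, ΔJ fail)
(d) forbidden (parity, ΔS, ΔL, ΔJ fail)
(e) allowed
(f) forbidden (parity, ΔS, ΔL, ΔJ fail)
(g) forbidden (ΔS fails)
(h) allowed
(i) forbidden (parity, ΔS, ΔL fail)
Total allowed: 2 of 9.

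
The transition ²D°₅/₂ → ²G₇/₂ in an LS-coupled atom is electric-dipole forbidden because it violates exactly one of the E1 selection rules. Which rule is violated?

the ΔL = 0, ±1 rule

Reading off the term symbols: S 1/2→1/2, L 2→4, J 5/2→7/2, parity odd→even.
Parity must change: odd → even — passes.
ΔS = 0: S: 1/2 → 1/2 — passes.
ΔL = 0, ±1 (not L=0↔0): L: 2 → 4, ΔL = +2 — fails.
ΔJ = 0, ±1 (not J=0↔0): J: 5/2 → 7/2, ΔJ = +1 — passes.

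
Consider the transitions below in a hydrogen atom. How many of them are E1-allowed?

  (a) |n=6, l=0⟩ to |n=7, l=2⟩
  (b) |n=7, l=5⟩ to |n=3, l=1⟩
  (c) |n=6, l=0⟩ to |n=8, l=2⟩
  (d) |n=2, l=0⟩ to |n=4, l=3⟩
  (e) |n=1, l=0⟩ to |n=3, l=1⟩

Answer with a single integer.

1

(a) forbidden — Δl = +2 (E1 requires Δl = ±1)
(b) forbidden — Δl = -4 (E1 requires Δl = ±1)
(c) forbidden — Δl = +2 (E1 requires Δl = ±1)
(d) forbidden — Δl = +3 (E1 requires Δl = ±1)
(e) allowed
Total allowed: 1 of 5.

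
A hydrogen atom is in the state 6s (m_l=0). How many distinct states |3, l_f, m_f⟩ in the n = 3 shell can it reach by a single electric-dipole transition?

3

E1 requires Δl = ±1, so l_f ∈ {-1, 1}; with 0 ≤ l_f ≤ n_f−1 = 2, the allowed l_f values are {1}.
For l_f = 1: m_f ∈ {m_i−1, m_i, m_i+1} ∩ [−1, 1] = {-1, 0, 1} → 3 states.
Total: 3.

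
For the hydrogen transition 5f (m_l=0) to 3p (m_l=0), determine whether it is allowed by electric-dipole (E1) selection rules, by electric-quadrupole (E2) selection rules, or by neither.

Δl = 1 − 3 = -2; l_i + l_f = 4.
Δm_l = +0.
E1 (Δl = ±1, |Δm_l| ≤ 1): not satisfied.
E2 (Δl = 0,±2, l_i+l_f ≥ 2, |Δm_l| ≤ 2): satisfied.

E2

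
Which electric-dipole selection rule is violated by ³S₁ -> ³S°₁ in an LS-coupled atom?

the L=0 ↔ L=0 exclusion

Reading off the term symbols: S 1→1, L 0→0, J 1→1, parity even→odd.
Parity must change: even → odd — passes.
ΔS = 0: S: 1 → 1 — passes.
ΔL = 0, ±1 (not L=0↔0): L: 0 → 0, ΔL = +0 — fails.
ΔJ = 0, ±1 (not J=0↔0): J: 1 → 1, ΔJ = +0 — passes.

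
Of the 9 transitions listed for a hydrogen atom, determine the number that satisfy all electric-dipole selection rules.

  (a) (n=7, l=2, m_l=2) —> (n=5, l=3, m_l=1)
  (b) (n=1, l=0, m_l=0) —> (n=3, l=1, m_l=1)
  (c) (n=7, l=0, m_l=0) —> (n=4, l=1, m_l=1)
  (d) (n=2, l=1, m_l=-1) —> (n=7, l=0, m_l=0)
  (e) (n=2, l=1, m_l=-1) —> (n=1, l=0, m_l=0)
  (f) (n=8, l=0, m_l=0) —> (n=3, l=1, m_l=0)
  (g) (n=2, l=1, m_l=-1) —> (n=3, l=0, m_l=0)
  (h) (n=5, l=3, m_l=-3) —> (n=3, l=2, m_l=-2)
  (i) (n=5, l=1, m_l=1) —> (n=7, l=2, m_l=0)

9

(a) allowed
(b) allowed
(c) allowed
(d) allowed
(e) allowed
(f) allowed
(g) allowed
(h) allowed
(i) allowed
Total allowed: 9 of 9.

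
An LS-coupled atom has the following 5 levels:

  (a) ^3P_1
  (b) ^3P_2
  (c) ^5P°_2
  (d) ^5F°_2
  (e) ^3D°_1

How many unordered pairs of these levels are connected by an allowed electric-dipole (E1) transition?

(a)–(b): forbidden (parity).
(a)–(c): forbidden (ΔS).
(a)–(d): forbidden (ΔS, ΔL).
(a)–(e): allowed.
(b)–(c): forbidden (ΔS).
(b)–(d): forbidden (ΔS, ΔL).
(b)–(e): allowed.
(c)–(d): forbidden (parity, ΔL).
(c)–(e): forbidden (parity, ΔS).
(d)–(e): forbidden (parity, ΔS).
Allowed pairs: 2 of 10.

2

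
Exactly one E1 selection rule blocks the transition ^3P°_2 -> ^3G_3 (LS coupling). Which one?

Reading off the term symbols: S 1→1, L 1→4, J 2→3, parity odd→even.
ΔS = 0: S: 1 → 1 — satisfied.
ΔJ = 0, ±1 (not J=0↔0): J: 2 → 3, ΔJ = +1 — satisfied.
ΔL = 0, ±1 (not L=0↔0): L: 1 → 4, ΔL = +3 — violated.
Parity must change: odd → even — satisfied.

the ΔL = 0, ±1 rule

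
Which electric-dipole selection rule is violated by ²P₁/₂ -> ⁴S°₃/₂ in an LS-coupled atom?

Reading off the term symbols: S 1/2→3/2, L 1→0, J 1/2→3/2, parity even→odd.
Parity must change: even → odd — ✓.
ΔS = 0: S: 1/2 → 3/2 — ✗.
ΔL = 0, ±1 (not L=0↔0): L: 1 → 0, ΔL = -1 — ✓.
ΔJ = 0, ±1 (not J=0↔0): J: 1/2 → 3/2, ΔJ = +1 — ✓.

the ΔS = 0 rule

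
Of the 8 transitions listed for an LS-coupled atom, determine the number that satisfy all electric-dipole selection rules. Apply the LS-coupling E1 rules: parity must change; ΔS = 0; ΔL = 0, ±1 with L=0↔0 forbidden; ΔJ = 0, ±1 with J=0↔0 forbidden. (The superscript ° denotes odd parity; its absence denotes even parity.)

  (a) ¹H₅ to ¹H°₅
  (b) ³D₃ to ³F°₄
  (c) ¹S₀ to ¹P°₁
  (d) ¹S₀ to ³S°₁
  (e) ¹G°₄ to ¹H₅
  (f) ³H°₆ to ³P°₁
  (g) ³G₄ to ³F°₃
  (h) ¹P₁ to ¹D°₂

(a) allowed
(b) allowed
(c) allowed
(d) forbidden (ΔS, ΔL fail)
(e) allowed
(f) forbidden (parity, ΔL, ΔJ fail)
(g) allowed
(h) allowed
Total allowed: 6 of 8.

6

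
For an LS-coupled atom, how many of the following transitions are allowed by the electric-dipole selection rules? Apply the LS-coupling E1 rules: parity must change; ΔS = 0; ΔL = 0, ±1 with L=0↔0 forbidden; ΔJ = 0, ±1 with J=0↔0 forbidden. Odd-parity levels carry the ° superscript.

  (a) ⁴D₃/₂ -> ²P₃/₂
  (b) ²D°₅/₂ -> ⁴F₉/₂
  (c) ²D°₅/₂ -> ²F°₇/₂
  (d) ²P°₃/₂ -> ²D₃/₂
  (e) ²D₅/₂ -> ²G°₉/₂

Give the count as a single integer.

1

(a) forbidden (parity, ΔS fail)
(b) forbidden (ΔS, ΔJ fail)
(c) forbidden (parity fails)
(d) allowed
(e) forbidden (ΔL, ΔJ fail)
Total allowed: 1 of 5.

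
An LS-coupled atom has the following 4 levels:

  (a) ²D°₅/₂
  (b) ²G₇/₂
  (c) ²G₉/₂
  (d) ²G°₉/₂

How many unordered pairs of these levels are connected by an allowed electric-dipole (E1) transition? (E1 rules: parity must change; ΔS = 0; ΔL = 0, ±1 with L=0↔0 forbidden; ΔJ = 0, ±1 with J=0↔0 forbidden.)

(a)–(b): forbidden (ΔL).
(a)–(c): forbidden (ΔL, ΔJ).
(a)–(d): forbidden (parity, ΔL, ΔJ).
(b)–(c): forbidden (parity).
(b)–(d): allowed.
(c)–(d): allowed.
Allowed pairs: 2 of 6.

2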